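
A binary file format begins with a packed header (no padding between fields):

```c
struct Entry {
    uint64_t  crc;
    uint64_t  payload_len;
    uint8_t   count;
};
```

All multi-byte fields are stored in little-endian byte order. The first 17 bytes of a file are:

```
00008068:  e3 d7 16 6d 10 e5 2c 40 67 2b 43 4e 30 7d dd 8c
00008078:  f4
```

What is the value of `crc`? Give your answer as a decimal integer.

4624322776115107811

`crc` is the first field, at byte offset 0, occupying 8 bytes.
Bytes at offsets 0..7: E3 D7 16 6D 10 E5 2C 40.
In little-endian order the low byte comes first in memory.
Reassemble most-significant byte first: 40 2C E5 10 6D 16 D7 E3 → 0x402CE5106D16D7E3.
0x402CE5106D16D7E3 = 4624322776115107811.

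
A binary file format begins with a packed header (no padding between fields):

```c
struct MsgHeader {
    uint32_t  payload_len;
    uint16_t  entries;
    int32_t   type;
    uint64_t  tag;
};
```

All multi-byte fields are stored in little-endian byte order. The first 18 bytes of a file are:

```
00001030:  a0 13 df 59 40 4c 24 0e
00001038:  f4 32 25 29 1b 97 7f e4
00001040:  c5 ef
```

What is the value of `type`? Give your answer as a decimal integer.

`type` follows `payload_len` (4 B), `entries` (2 B), so it starts at offset 4 + 2 = 6 and occupies 4 bytes.
Bytes at offsets 6..9: 24 0E F4 32.
Little-endian: lowest address holds the least-significant byte.
Reassemble most-significant byte first: 32 F4 0E 24 → 0x32F40E24.
0x32F40E24 = 854855204.

854855204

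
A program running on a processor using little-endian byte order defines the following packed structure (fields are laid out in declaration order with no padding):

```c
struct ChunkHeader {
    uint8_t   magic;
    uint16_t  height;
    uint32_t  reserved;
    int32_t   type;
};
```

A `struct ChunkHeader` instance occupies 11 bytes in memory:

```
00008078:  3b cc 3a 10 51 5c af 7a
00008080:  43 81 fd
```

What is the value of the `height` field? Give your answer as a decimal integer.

15052

`height` follows `magic` (1 byte), so it starts at byte offset 1 and occupies 2 bytes.
Bytes at offsets 1..2: CC 3A.
Little-endian stores the least-significant byte at the lowest address.
Reassemble most-significant byte first: 3A CC → 0x3ACC.
0x3ACC = 15052.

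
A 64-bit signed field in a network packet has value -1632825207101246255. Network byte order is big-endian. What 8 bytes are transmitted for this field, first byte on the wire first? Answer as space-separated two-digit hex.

E9 57 0A 20 0E 6D 34 D1

Two's complement of -1632825207101246255 in 64 bits: 1632825207101246255 = 0x16A8F5DFF192CB2F; invert → 0xE9570A200E6D34D0; add 1 → 0xE9570A200E6D34D1.
Split into bytes (most-significant first): E9 57 0A 20 0E 6D 34 D1.
Big-endian stores the most-significant byte at the lowest address.
So the memory order matches the most-significant-first order: E9 57 0A 20 0E 6D 34 D1.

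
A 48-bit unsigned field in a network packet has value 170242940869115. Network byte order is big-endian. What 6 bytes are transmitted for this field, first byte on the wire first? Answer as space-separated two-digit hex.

170242940869115 in hexadecimal, padded to 48 bits, is 0x9AD5C60419FB.
Split into bytes (most-significant first): 9A D5 C6 04 19 FB.
Big-endian stores the most-significant byte at the lowest address.
So the memory order matches the most-significant-first order: 9A D5 C6 04 19 FB.

9A D5 C6 04 19 FB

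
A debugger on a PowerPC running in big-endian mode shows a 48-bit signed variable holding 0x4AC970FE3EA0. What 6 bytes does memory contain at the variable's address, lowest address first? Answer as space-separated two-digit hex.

4A C9 70 FE 3E A0

Split into bytes (most-significant first): 4A C9 70 FE 3E A0.
Big-endian stores the most-significant byte at the lowest address.
So the memory order matches the most-significant-first order: 4A C9 70 FE 3E A0.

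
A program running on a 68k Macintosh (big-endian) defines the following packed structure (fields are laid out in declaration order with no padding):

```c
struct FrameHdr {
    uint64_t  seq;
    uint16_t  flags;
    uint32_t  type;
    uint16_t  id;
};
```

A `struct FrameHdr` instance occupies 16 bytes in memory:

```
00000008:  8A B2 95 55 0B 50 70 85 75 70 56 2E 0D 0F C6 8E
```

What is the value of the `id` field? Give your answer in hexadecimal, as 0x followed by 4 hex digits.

`id` follows `seq` (8 B), `flags` (2 B), `type` (4 B), so it starts at offset 8 + 2 + 4 = 14 and occupies 2 bytes.
Bytes at offsets 14..15: C6 8E.
In big-endian order the high byte comes first in memory.
The bytes are already most-significant first: 0xC68E.

0xC68E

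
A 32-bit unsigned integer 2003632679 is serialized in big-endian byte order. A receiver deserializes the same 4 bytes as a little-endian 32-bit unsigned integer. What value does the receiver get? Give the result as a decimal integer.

654470519

2003632679 in 32-bit hexadecimal is 0x776D0227.
Stored big-endian, the bytes at ascending addresses are 77 6D 02 27.
Read back as little-endian, the first byte is least significant, giving 0x27026D77.
0x27026D77 = 654470519.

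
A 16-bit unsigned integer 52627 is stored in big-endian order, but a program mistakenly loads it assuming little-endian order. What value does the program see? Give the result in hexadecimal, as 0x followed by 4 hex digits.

52627 in 16-bit hexadecimal is 0xCD93.
Stored big-endian, the bytes at ascending addresses are CD 93.
Read back as little-endian, the first byte is least significant, giving 0x93CD.

0x93CD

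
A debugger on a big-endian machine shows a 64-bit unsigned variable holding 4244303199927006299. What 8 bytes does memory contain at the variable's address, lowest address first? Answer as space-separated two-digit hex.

3A E6 CB 45 E6 B3 F4 5B

4244303199927006299 in hexadecimal, padded to 64 bits, is 0x3AE6CB45E6B3F45B.
Split into bytes (most-significant first): 3A E6 CB 45 E6 B3 F4 5B.
In big-endian order the high byte comes first in memory.
So the memory order matches the most-significant-first order: 3A E6 CB 45 E6 B3 F4 5B.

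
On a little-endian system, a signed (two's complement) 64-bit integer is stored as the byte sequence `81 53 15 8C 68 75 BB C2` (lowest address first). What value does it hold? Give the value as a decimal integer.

-4414805917819382911

In little-endian order the low byte comes first in memory.
Reassemble most-significant byte first: C2 BB 75 68 8C 15 53 81 → 0xC2BB75688C155381.
Top bit is set, so as a signed 64-bit value this is 0xC2BB75688C155381 − 2^64 = -4414805917819382911.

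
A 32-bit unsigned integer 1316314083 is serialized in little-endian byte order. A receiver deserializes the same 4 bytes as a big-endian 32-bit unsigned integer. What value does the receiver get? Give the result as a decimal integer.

1316314083 in 32-bit hexadecimal is 0x4E755BE3.
Stored little-endian, the bytes at ascending addresses are E3 5B 75 4E.
Read back as big-endian, the last byte is least significant, giving 0xE35B754E.
0xE35B754E = 3814421838.

3814421838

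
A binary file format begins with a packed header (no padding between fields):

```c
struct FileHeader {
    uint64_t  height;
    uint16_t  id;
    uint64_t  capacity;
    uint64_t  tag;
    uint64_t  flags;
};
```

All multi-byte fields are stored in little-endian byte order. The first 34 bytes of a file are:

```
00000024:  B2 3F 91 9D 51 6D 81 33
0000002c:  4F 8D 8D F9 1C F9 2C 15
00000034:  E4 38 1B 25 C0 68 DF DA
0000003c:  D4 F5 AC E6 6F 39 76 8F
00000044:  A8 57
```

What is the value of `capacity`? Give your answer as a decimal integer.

4099424843716163981

`capacity` follows `height` (8 B), `id` (2 B), so it starts at offset 8 + 2 = 10 and occupies 8 bytes.
Bytes at offsets 10..17: 8D F9 1C F9 2C 15 E4 38.
Little-endian: lowest address holds the least-significant byte.
Reassemble most-significant byte first: 38 E4 15 2C F9 1C F9 8D → 0x38E4152CF91CF98D.
0x38E4152CF91CF98D = 4099424843716163981.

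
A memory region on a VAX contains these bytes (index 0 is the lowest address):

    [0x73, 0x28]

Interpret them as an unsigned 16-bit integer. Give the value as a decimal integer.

10355

Little-endian stores the least-significant byte at the lowest address.
Reassemble most-significant byte first: 28 73 → 0x2873.
0x2873 = 10355.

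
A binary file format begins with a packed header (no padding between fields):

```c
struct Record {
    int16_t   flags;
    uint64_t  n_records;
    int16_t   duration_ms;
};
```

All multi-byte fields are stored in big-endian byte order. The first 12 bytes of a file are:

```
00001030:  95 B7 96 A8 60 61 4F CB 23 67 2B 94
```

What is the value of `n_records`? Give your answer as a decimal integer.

`n_records` follows `flags` (2 bytes), so it starts at byte offset 2 and occupies 8 bytes.
Bytes at offsets 2..9: 96 A8 60 61 4F CB 23 67.
Big-endian: lowest address holds the most-significant byte.
The bytes are already most-significant first: 0x96A860614FCB2367.
0x96A860614FCB2367 = 10856032872843387751.

10856032872843387751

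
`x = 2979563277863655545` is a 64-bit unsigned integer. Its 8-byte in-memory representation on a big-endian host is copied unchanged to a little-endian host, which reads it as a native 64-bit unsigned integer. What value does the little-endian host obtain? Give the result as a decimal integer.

2979563277863655545 in 64-bit hexadecimal is 0x29598903CADC9879.
Stored big-endian, the bytes at ascending addresses are 29 59 89 03 CA DC 98 79.
Read back as little-endian, the first byte is least significant, giving 0x7998DCCA03895929.
0x7998DCCA03895929 = 8761995835250137385.

8761995835250137385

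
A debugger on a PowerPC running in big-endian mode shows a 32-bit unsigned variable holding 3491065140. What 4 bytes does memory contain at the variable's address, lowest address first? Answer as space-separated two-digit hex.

3491065140 in hexadecimal, padded to 32 bits, is 0xD0156D34.
Split into bytes (most-significant first): D0 15 6D 34.
Big-endian: lowest address holds the most-significant byte.
So the memory order matches the most-significant-first order: D0 15 6D 34.

D0 15 6D 34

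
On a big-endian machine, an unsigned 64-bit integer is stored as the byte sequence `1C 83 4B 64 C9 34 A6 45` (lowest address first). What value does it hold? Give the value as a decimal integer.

2054568751255561797

In big-endian order the high byte comes first in memory.
The bytes are already most-significant first: 0x1C834B64C934A645.
0x1C834B64C934A645 = 2054568751255561797.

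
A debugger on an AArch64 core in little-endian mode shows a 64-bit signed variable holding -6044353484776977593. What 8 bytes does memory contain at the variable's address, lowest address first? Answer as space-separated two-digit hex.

47 4B F9 AA 87 24 1E AC

Two's complement of -6044353484776977593 in 64 bits: 6044353484776977593 = 0x53E1DB785506B4B9; invert → 0xAC1E2487AAF94B46; add 1 → 0xAC1E2487AAF94B47.
Split into bytes (most-significant first): AC 1E 24 87 AA F9 4B 47.
Little-endian: lowest address holds the least-significant byte.
So at ascending addresses the bytes are 47 4B F9 AA 87 24 1E AC.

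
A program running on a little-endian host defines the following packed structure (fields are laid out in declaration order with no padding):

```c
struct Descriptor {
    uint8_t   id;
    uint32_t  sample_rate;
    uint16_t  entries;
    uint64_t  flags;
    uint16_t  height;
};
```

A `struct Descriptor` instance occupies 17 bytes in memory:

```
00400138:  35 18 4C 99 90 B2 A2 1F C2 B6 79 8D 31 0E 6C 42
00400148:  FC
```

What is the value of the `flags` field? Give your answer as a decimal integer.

7786215289472336415

`flags` follows `id` (1 B), `sample_rate` (4 B), `entries` (2 B), so it starts at offset 1 + 4 + 2 = 7 and occupies 8 bytes.
Bytes at offsets 7..14: 1F C2 B6 79 8D 31 0E 6C.
Little-endian: lowest address holds the least-significant byte.
Reassemble most-significant byte first: 6C 0E 31 8D 79 B6 C2 1F → 0x6C0E318D79B6C21F.
0x6C0E318D79B6C21F = 7786215289472336415.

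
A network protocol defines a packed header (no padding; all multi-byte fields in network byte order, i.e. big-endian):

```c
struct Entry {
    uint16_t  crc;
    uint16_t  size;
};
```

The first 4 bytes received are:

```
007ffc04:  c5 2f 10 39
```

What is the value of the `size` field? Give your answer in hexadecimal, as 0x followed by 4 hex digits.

`size` follows `crc` (2 bytes), so it starts at byte offset 2 and occupies 2 bytes.
Bytes at offsets 2..3: 10 39.
In big-endian order the high byte comes first in memory.
The bytes are already most-significant first: 0x1039.

0x1039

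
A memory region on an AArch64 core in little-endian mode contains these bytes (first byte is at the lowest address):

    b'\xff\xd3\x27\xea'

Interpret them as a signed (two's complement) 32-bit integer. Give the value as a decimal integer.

In little-endian order the low byte comes first in memory.
Reassemble most-significant byte first: EA 27 D3 FF → 0xEA27D3FF.
Top bit is set, so as a signed 32-bit value this is 0xEA27D3FF − 2^32 = -366488577.

-366488577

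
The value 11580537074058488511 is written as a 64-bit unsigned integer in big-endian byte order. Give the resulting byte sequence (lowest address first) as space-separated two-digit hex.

A0 B6 55 1C CF 7F 6A BF

11580537074058488511 in hexadecimal, padded to 64 bits, is 0xA0B6551CCF7F6ABF.
Split into bytes (most-significant first): A0 B6 55 1C CF 7F 6A BF.
In big-endian order the high byte comes first in memory.
So the memory order matches the most-significant-first order: A0 B6 55 1C CF 7F 6A BF.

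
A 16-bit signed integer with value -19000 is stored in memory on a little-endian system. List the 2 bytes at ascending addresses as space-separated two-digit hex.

C8 B5

Two's complement of -19000 in 16 bits: 19000 = 0x4A38; invert → 0xB5C7; add 1 → 0xB5C8.
Split into bytes (most-significant first): B5 C8.
Little-endian stores the least-significant byte at the lowest address.
So at ascending addresses the bytes are C8 B5.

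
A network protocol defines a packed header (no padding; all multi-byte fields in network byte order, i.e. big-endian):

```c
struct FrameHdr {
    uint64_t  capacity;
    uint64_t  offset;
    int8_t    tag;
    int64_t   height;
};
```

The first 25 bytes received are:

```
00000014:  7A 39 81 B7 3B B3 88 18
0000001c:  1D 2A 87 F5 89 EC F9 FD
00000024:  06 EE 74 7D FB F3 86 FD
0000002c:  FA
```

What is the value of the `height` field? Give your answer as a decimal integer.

-1264247074308293126

`height` follows `capacity` (8 B), `offset` (8 B), `tag` (1 B), so it starts at offset 8 + 8 + 1 = 17 and occupies 8 bytes.
Bytes at offsets 17..24: EE 74 7D FB F3 86 FD FA.
Big-endian stores the most-significant byte at the lowest address.
The bytes are already most-significant first: 0xEE747DFBF386FDFA.
Top bit is set, so as a signed 64-bit value this is 0xEE747DFBF386FDFA − 2^64 = -1264247074308293126.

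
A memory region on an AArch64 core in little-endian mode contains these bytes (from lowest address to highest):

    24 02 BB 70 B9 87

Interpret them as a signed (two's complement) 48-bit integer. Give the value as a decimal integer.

-132244446707164

In little-endian order the low byte comes first in memory.
Reassemble most-significant byte first: 87 B9 70 BB 02 24 → 0x87B970BB0224.
Top bit is set, so as a signed 48-bit value this is 0x87B970BB0224 − 2^48 = -132244446707164.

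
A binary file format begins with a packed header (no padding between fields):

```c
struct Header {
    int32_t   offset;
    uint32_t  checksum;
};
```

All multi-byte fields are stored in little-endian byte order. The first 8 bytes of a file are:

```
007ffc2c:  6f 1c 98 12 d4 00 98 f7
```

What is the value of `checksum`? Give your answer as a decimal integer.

4153934036

`checksum` follows `offset` (4 bytes), so it starts at byte offset 4 and occupies 4 bytes.
Bytes at offsets 4..7: D4 00 98 F7.
Little-endian stores the least-significant byte at the lowest address.
Reassemble most-significant byte first: F7 98 00 D4 → 0xF79800D4.
0xF79800D4 = 4153934036.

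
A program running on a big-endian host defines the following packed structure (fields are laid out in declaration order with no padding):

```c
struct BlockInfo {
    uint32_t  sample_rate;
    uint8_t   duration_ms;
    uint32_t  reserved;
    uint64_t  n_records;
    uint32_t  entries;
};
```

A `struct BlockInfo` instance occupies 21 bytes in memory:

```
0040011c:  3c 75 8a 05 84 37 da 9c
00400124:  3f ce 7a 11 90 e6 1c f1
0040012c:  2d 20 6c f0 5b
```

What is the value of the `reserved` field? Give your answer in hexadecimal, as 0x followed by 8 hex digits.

0x37DA9C3F

`reserved` follows `sample_rate` (4 B), `duration_ms` (1 B), so it starts at offset 4 + 1 = 5 and occupies 4 bytes.
Bytes at offsets 5..8: 37 DA 9C 3F.
In big-endian order the high byte comes first in memory.
The bytes are already most-significant first: 0x37DA9C3F.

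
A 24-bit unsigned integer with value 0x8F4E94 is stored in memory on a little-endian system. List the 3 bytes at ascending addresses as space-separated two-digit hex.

94 4E 8F

Split into bytes (most-significant first): 8F 4E 94.
In little-endian order the low byte comes first in memory.
So at ascending addresses the bytes are 94 4E 8F.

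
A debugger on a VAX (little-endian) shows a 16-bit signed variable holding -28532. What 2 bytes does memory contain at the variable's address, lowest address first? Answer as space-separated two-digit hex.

Two's complement of -28532 in 16 bits: 28532 = 0x6F74; invert → 0x908B; add 1 → 0x908C.
Split into bytes (most-significant first): 90 8C.
Little-endian stores the least-significant byte at the lowest address.
So at ascending addresses the bytes are 8C 90.

8C 90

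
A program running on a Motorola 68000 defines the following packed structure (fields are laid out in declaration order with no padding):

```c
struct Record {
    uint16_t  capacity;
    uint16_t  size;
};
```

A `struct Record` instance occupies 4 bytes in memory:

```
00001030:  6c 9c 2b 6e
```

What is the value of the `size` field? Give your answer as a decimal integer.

11118

`size` follows `capacity` (2 bytes), so it starts at byte offset 2 and occupies 2 bytes.
Bytes at offsets 2..3: 2B 6E.
In big-endian order the high byte comes first in memory.
The bytes are already most-significant first: 0x2B6E.
0x2B6E = 11118.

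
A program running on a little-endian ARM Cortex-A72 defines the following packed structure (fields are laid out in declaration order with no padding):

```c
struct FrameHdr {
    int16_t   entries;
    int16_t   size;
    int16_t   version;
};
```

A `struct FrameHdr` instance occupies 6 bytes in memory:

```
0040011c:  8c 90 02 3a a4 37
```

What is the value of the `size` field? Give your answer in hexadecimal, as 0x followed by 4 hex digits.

`size` follows `entries` (2 bytes), so it starts at byte offset 2 and occupies 2 bytes.
Bytes at offsets 2..3: 02 3A.
Little-endian: lowest address holds the least-significant byte.
Reassemble most-significant byte first: 3A 02 → 0x3A02.

0x3A02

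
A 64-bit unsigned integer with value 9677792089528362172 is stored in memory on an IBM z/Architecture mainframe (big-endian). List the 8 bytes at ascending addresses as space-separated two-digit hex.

9677792089528362172 in hexadecimal, padded to 64 bits, is 0x864E6CA15A6C64BC.
Split into bytes (most-significant first): 86 4E 6C A1 5A 6C 64 BC.
In big-endian order the high byte comes first in memory.
So the memory order matches the most-significant-first order: 86 4E 6C A1 5A 6C 64 BC.

86 4E 6C A1 5A 6C 64 BC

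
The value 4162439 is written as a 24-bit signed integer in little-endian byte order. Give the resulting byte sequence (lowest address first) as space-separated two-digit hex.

87 83 3F

4162439 in hexadecimal, padded to 24 bits, is 0x3F8387.
Split into bytes (most-significant first): 3F 83 87.
In little-endian order the low byte comes first in memory.
So at ascending addresses the bytes are 87 83 3F.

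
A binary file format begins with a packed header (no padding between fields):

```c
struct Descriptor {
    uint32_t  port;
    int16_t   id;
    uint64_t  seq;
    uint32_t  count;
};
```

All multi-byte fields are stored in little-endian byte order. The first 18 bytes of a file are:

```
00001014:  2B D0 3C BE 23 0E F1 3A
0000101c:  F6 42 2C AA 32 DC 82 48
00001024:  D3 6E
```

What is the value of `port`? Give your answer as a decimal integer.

`port` is the first field, at byte offset 0, occupying 4 bytes.
Bytes at offsets 0..3: 2B D0 3C BE.
Little-endian: lowest address holds the least-significant byte.
Reassemble most-significant byte first: BE 3C D0 2B → 0xBE3CD02B.
0xBE3CD02B = 3191656491.

3191656491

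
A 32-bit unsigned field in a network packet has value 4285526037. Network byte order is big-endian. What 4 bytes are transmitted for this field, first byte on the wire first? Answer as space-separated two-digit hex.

4285526037 in hexadecimal, padded to 32 bits, is 0xFF6FF015.
Split into bytes (most-significant first): FF 6F F0 15.
Big-endian: lowest address holds the most-significant byte.
So the memory order matches the most-significant-first order: FF 6F F0 15.

FF 6F F0 15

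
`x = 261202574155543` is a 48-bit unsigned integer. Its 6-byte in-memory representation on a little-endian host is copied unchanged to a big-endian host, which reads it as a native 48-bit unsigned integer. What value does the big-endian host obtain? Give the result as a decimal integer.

261202574155543 in 48-bit hexadecimal is 0xED8FF6A59F17.
Stored little-endian, the bytes at ascending addresses are 17 9F A5 F6 8F ED.
Read back as big-endian, the last byte is least significant, giving 0x179FA5F68FED.
0x179FA5F68FED = 25974451638253.

25974451638253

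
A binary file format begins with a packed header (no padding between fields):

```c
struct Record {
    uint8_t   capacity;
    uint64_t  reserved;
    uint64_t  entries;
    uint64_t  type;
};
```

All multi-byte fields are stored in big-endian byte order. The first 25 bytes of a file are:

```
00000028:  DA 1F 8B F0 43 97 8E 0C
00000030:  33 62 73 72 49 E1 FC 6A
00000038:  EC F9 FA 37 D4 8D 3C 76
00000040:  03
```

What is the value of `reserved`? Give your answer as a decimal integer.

`reserved` follows `capacity` (1 byte), so it starts at byte offset 1 and occupies 8 bytes.
Bytes at offsets 1..8: 1F 8B F0 43 97 8E 0C 33.
In big-endian order the high byte comes first in memory.
The bytes are already most-significant first: 0x1F8BF043978E0C33.
0x1F8BF043978E0C33 = 2273174610034691123.

2273174610034691123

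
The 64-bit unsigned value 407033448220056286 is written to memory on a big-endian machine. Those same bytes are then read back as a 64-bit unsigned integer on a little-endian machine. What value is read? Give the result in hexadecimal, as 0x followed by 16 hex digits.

0xDEDADBBCC312A605

407033448220056286 in 64-bit hexadecimal is 0x05A612C3BCDBDADE.
Stored big-endian, the bytes at ascending addresses are 05 A6 12 C3 BC DB DA DE.
Read back as little-endian, the first byte is least significant, giving 0xDEDADBBCC312A605.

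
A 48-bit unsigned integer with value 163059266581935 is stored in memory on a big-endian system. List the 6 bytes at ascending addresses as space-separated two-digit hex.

163059266581935 in hexadecimal, padded to 48 bits, is 0x944D31A975AF.
Split into bytes (most-significant first): 94 4D 31 A9 75 AF.
Big-endian stores the most-significant byte at the lowest address.
So the memory order matches the most-significant-first order: 94 4D 31 A9 75 AF.

94 4D 31 A9 75 AF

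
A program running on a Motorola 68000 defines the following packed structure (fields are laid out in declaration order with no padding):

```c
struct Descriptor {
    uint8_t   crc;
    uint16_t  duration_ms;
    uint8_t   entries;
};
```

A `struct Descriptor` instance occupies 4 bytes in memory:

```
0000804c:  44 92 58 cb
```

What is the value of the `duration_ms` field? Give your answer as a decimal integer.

`duration_ms` follows `crc` (1 byte), so it starts at byte offset 1 and occupies 2 bytes.
Bytes at offsets 1..2: 92 58.
Big-endian stores the most-significant byte at the lowest address.
The bytes are already most-significant first: 0x9258.
0x9258 = 37464.

37464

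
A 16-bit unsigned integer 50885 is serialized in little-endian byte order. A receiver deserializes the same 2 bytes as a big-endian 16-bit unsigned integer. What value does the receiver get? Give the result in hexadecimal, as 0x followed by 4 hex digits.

0xC5C6

50885 in 16-bit hexadecimal is 0xC6C5.
Stored little-endian, the bytes at ascending addresses are C5 C6.
Read back as big-endian, the last byte is least significant, giving 0xC5C6.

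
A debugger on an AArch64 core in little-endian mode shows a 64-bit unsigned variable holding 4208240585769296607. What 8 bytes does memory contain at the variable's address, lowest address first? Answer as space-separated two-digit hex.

DF 22 29 3C 84 AC 66 3A

4208240585769296607 in hexadecimal, padded to 64 bits, is 0x3A66AC843C2922DF.
Split into bytes (most-significant first): 3A 66 AC 84 3C 29 22 DF.
In little-endian order the low byte comes first in memory.
So at ascending addresses the bytes are DF 22 29 3C 84 AC 66 3A.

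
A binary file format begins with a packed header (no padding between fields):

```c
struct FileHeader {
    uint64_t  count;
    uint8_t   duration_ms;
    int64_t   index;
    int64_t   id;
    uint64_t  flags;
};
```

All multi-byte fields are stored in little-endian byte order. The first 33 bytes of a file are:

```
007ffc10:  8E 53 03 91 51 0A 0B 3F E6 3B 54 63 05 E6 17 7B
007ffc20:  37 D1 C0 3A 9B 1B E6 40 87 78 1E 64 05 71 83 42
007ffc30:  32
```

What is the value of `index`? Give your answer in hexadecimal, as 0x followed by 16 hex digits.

`index` follows `count` (8 B), `duration_ms` (1 B), so it starts at offset 8 + 1 = 9 and occupies 8 bytes.
Bytes at offsets 9..16: 3B 54 63 05 E6 17 7B 37.
In little-endian order the low byte comes first in memory.
Reassemble most-significant byte first: 37 7B 17 E6 05 63 54 3B → 0x377B17E60563543B.

0x377B17E60563543B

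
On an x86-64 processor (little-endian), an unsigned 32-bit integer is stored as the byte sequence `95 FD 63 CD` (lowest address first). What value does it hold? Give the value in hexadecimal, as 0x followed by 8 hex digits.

0xCD63FD95

Little-endian stores the least-significant byte at the lowest address.
Reassemble most-significant byte first: CD 63 FD 95 → 0xCD63FD95.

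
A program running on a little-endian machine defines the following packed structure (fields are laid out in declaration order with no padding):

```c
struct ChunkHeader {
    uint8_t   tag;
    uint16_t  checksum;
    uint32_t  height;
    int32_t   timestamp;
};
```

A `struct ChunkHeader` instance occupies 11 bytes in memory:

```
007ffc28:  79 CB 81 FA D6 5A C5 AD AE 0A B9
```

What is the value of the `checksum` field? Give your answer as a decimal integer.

`checksum` follows `tag` (1 byte), so it starts at byte offset 1 and occupies 2 bytes.
Bytes at offsets 1..2: CB 81.
Little-endian: lowest address holds the least-significant byte.
Reassemble most-significant byte first: 81 CB → 0x81CB.
0x81CB = 33227.

33227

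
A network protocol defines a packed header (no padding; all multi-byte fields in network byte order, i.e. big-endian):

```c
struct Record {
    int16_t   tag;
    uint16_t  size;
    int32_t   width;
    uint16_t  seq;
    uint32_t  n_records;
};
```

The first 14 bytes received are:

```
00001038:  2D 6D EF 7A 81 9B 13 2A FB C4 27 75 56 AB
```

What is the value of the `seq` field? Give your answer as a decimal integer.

`seq` follows `tag` (2 B), `size` (2 B), `width` (4 B), so it starts at offset 2 + 2 + 4 = 8 and occupies 2 bytes.
Bytes at offsets 8..9: FB C4.
Big-endian: lowest address holds the most-significant byte.
The bytes are already most-significant first: 0xFBC4.
0xFBC4 = 64452.

64452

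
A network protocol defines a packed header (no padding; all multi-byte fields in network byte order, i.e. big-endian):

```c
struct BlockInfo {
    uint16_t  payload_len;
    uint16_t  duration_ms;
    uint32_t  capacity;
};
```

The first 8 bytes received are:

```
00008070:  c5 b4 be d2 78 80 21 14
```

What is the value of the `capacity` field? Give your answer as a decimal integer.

2021662996

`capacity` follows `payload_len` (2 B), `duration_ms` (2 B), so it starts at offset 2 + 2 = 4 and occupies 4 bytes.
Bytes at offsets 4..7: 78 80 21 14.
Big-endian stores the most-significant byte at the lowest address.
The bytes are already most-significant first: 0x78802114.
0x78802114 = 2021662996.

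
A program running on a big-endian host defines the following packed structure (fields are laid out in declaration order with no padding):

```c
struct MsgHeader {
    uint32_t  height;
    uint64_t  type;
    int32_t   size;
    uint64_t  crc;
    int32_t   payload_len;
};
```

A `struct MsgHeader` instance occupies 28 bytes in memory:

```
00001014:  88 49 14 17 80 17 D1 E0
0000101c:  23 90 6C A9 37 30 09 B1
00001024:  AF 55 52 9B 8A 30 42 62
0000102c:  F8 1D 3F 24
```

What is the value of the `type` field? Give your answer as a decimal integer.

9230076721918667945

`type` follows `height` (4 bytes), so it starts at byte offset 4 and occupies 8 bytes.
Bytes at offsets 4..11: 80 17 D1 E0 23 90 6C A9.
Big-endian: lowest address holds the most-significant byte.
The bytes are already most-significant first: 0x8017D1E023906CA9.
0x8017D1E023906CA9 = 9230076721918667945.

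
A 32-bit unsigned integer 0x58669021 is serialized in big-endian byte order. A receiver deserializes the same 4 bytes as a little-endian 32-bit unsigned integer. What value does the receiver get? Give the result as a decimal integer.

Stored big-endian, the bytes at ascending addresses are 58 66 90 21.
Read back as little-endian, the first byte is least significant, giving 0x21906658.
0x21906658 = 563111512.

563111512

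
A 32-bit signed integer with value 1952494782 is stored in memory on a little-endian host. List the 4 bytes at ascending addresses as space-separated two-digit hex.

1952494782 in hexadecimal, padded to 32 bits, is 0x7460B4BE.
Split into bytes (most-significant first): 74 60 B4 BE.
Little-endian: lowest address holds the least-significant byte.
So at ascending addresses the bytes are BE B4 60 74.

BE B4 60 74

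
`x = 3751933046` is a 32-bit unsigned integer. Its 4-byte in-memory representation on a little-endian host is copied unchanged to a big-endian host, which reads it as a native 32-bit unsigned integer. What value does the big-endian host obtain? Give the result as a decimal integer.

3751933046 in 32-bit hexadecimal is 0xDFA1F476.
Stored little-endian, the bytes at ascending addresses are 76 F4 A1 DF.
Read back as big-endian, the last byte is least significant, giving 0x76F4A1DF.
0x76F4A1DF = 1995743711.

1995743711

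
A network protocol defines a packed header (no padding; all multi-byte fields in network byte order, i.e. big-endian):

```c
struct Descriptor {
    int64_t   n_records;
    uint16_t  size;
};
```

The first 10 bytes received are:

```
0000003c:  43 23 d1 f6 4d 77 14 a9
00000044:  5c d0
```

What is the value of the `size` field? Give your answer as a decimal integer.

`size` follows `n_records` (8 bytes), so it starts at byte offset 8 and occupies 2 bytes.
Bytes at offsets 8..9: 5C D0.
In big-endian order the high byte comes first in memory.
The bytes are already most-significant first: 0x5CD0.
0x5CD0 = 23760.

23760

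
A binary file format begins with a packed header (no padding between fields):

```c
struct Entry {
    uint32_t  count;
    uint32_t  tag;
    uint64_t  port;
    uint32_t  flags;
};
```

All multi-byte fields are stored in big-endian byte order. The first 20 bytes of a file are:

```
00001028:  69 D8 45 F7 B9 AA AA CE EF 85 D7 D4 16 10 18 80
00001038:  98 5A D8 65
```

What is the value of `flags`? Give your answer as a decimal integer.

`flags` follows `count` (4 B), `tag` (4 B), `port` (8 B), so it starts at offset 4 + 4 + 8 = 16 and occupies 4 bytes.
Bytes at offsets 16..19: 98 5A D8 65.
Big-endian stores the most-significant byte at the lowest address.
The bytes are already most-significant first: 0x985AD865.
0x985AD865 = 2556090469.

2556090469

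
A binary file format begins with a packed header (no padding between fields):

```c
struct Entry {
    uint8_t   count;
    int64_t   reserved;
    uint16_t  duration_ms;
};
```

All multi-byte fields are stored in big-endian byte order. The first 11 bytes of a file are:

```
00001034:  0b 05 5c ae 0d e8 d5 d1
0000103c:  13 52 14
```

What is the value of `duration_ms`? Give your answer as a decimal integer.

`duration_ms` follows `count` (1 B), `reserved` (8 B), so it starts at offset 1 + 8 = 9 and occupies 2 bytes.
Bytes at offsets 9..10: 52 14.
Big-endian stores the most-significant byte at the lowest address.
The bytes are already most-significant first: 0x5214.
0x5214 = 21012.

21012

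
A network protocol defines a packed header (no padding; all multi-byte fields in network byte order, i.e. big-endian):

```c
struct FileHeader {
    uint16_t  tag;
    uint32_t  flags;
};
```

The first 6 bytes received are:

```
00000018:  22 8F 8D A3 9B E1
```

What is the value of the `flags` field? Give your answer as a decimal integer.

2376309729

`flags` follows `tag` (2 bytes), so it starts at byte offset 2 and occupies 4 bytes.
Bytes at offsets 2..5: 8D A3 9B E1.
Big-endian: lowest address holds the most-significant byte.
The bytes are already most-significant first: 0x8DA39BE1.
0x8DA39BE1 = 2376309729.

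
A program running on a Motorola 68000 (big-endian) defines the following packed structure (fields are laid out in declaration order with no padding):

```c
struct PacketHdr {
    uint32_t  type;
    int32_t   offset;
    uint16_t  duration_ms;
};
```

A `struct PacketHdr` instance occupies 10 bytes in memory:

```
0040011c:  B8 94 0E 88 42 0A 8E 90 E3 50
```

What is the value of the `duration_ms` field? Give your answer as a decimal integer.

`duration_ms` follows `type` (4 B), `offset` (4 B), so it starts at offset 4 + 4 = 8 and occupies 2 bytes.
Bytes at offsets 8..9: E3 50.
Big-endian stores the most-significant byte at the lowest address.
The bytes are already most-significant first: 0xE350.
0xE350 = 58192.

58192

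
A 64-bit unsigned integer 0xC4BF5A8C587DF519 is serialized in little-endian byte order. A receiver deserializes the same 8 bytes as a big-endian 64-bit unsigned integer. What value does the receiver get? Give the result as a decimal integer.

1870539039507660740

Stored little-endian, the bytes at ascending addresses are 19 F5 7D 58 8C 5A BF C4.
Read back as big-endian, the last byte is least significant, giving 0x19F57D588C5ABFC4.
0x19F57D588C5ABFC4 = 1870539039507660740.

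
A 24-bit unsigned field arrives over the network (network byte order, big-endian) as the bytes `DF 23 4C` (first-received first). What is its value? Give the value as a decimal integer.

14623564

Big-endian: lowest address holds the most-significant byte.
The bytes are already most-significant first: 0xDF234C.
0xDF234C = 14623564.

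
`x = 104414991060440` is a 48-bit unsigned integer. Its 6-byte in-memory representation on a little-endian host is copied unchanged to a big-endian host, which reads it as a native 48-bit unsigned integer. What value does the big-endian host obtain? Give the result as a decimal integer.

104414991060440 in 48-bit hexadecimal is 0x5EF702738DD8.
Stored little-endian, the bytes at ascending addresses are D8 8D 73 02 F7 5E.
Read back as big-endian, the last byte is least significant, giving 0xD88D7302F75E.
0xD88D7302F75E = 238102031562590.

238102031562590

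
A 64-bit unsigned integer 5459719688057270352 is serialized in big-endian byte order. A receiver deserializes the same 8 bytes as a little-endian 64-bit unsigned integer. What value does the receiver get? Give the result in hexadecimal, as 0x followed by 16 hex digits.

0x5030DC2321D2C44B

5459719688057270352 in 64-bit hexadecimal is 0x4BC4D22123DC3050.
Stored big-endian, the bytes at ascending addresses are 4B C4 D2 21 23 DC 30 50.
Read back as little-endian, the first byte is least significant, giving 0x5030DC2321D2C44B.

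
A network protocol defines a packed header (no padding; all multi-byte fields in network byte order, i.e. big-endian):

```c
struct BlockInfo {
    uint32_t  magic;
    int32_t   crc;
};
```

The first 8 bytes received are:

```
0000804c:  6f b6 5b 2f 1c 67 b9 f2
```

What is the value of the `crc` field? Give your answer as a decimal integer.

`crc` follows `magic` (4 bytes), so it starts at byte offset 4 and occupies 4 bytes.
Bytes at offsets 4..7: 1C 67 B9 F2.
Big-endian stores the most-significant byte at the lowest address.
The bytes are already most-significant first: 0x1C67B9F2.
0x1C67B9F2 = 476559858.

476559858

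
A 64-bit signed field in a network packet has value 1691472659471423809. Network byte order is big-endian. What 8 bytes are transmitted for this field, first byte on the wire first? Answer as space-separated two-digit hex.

17 79 51 6C 07 14 59 41

1691472659471423809 in hexadecimal, padded to 64 bits, is 0x1779516C07145941.
Split into bytes (most-significant first): 17 79 51 6C 07 14 59 41.
Big-endian stores the most-significant byte at the lowest address.
So the memory order matches the most-significant-first order: 17 79 51 6C 07 14 59 41.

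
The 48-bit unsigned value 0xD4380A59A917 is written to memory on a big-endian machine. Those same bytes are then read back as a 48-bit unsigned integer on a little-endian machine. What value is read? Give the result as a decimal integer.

Stored big-endian, the bytes at ascending addresses are D4 38 0A 59 A9 17.
Read back as little-endian, the first byte is least significant, giving 0x17A9590A38D4.
0x17A9590A38D4 = 26016110754004.

26016110754004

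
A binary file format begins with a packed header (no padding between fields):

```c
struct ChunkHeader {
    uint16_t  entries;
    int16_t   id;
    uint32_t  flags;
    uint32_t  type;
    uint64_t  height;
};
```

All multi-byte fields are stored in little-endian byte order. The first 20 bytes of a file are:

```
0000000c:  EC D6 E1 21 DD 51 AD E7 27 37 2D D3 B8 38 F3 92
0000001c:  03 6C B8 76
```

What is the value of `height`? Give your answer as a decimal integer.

8554706254796372152

`height` follows `entries` (2 B), `id` (2 B), `flags` (4 B), `type` (4 B), so it starts at offset 2 + 2 + 4 + 4 = 12 and occupies 8 bytes.
Bytes at offsets 12..19: B8 38 F3 92 03 6C B8 76.
Little-endian: lowest address holds the least-significant byte.
Reassemble most-significant byte first: 76 B8 6C 03 92 F3 38 B8 → 0x76B86C0392F338B8.
0x76B86C0392F338B8 = 8554706254796372152.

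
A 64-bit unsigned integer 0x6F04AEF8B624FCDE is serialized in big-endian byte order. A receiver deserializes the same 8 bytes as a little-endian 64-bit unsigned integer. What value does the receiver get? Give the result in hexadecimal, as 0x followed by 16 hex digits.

Stored big-endian, the bytes at ascending addresses are 6F 04 AE F8 B6 24 FC DE.
Read back as little-endian, the first byte is least significant, giving 0xDEFC24B6F8AE046F.

0xDEFC24B6F8AE046F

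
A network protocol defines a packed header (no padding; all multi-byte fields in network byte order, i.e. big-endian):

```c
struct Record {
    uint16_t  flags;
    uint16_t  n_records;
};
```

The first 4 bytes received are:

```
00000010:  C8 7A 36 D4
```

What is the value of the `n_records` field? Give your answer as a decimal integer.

14036

`n_records` follows `flags` (2 bytes), so it starts at byte offset 2 and occupies 2 bytes.
Bytes at offsets 2..3: 36 D4.
Big-endian: lowest address holds the most-significant byte.
The bytes are already most-significant first: 0x36D4.
0x36D4 = 14036.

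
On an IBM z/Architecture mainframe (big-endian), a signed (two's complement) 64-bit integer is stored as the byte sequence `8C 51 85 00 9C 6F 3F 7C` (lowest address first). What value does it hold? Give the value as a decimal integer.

Big-endian stores the most-significant byte at the lowest address.
The bytes are already most-significant first: 0x8C5185009C6F3F7C.
Top bit is set, so as a signed 64-bit value this is 0x8C5185009C6F3F7C − 2^64 = -8335735197615046788.

-8335735197615046788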